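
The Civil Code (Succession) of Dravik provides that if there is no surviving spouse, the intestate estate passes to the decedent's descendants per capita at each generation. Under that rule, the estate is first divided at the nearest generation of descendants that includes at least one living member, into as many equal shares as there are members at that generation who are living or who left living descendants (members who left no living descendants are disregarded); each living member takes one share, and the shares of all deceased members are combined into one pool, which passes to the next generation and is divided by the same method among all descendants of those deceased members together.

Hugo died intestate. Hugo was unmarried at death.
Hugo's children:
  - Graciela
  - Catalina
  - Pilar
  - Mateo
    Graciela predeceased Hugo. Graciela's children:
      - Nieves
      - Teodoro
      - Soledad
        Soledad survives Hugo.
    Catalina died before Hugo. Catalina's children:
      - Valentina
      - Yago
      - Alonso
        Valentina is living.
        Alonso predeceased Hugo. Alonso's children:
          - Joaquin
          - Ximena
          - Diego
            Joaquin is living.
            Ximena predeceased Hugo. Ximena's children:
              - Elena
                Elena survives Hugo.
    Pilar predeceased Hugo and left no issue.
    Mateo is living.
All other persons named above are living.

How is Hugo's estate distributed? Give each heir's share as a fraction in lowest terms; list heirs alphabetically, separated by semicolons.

Diego 1/27; Elena 1/27; Joaquin 1/27; Mateo 1/3; Nieves 1/9; Soledad 1/9; Teodoro 1/9; Valentina 1/9; Yago 1/9

There is no surviving spouse, so the entire estate passes to Hugo's descendants per capita at each generation.
At generation 1 (Graciela, Catalina, Mateo) there are 3 shares of (1)/3 = 1/3 each.
Living: Mateo — each takes 1/3.
Deceased: Graciela and Catalina. Their combined 2/3 is pooled and carried to generation 2.
At generation 2 (Nieves, Teodoro, Soledad, Valentina, Yago, Alonso) there are 6 shares of (2/3)/6 = 1/9 each.
Living: Nieves, Teodoro, Soledad, Valentina, and Yago — each takes 1/9.
Deceased: Alonso. That 1/9 share is carried to generation 3.
At generation 3 (Joaquin, Ximena, Diego) there are 3 shares of (1/9)/3 = 1/27 each.
Living: Joaquin and Diego — each takes 1/27.
Deceased: Ximena. That 1/27 share is carried to generation 4.
At generation 4 (Elena) there are 1 shares of (1/27)/1 = 1/27 each.
Living: Elena — each takes 1/27.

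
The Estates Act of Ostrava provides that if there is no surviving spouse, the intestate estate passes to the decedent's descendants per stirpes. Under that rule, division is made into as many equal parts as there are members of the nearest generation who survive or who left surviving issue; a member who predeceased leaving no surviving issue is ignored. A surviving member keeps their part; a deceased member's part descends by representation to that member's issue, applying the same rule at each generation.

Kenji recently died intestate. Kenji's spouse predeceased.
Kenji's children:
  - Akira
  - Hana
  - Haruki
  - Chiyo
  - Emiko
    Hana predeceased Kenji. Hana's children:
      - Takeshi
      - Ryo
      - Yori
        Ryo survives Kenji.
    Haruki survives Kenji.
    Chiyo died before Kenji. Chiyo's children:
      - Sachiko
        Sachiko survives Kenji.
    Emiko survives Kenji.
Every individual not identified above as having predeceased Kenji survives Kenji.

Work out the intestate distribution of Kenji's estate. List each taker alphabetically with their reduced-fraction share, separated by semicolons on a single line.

Akira 1/5; Emiko 1/5; Haruki 1/5; Ryo 1/15; Sachiko 1/5; Takeshi 1/15; Yori 1/15

There is no surviving spouse, so the entire estate passes to Kenji's descendants per stirpes.
The estate is divided into 5 equal shares of 1/5 among Akira, Hana, Haruki, Chiyo, Emiko.
Akira is living and takes 1/5.
Hana predeceased; the 1/5 allotted to Hana's branch passes to Hana's issue by representation.
The 1/5 is divided into 3 equal shares of 1/15 among Takeshi, Ryo, Yori.
Takeshi is living and takes 1/15.
Ryo is living and takes 1/15.
Yori is living and takes 1/15.
Haruki is living and takes 1/5.
Chiyo predeceased; the 1/5 allotted to Chiyo's branch passes to Chiyo's issue by representation.
Sachiko is the sole taker at this level and receives the full 1/5.
Emiko is living and takes 1/5.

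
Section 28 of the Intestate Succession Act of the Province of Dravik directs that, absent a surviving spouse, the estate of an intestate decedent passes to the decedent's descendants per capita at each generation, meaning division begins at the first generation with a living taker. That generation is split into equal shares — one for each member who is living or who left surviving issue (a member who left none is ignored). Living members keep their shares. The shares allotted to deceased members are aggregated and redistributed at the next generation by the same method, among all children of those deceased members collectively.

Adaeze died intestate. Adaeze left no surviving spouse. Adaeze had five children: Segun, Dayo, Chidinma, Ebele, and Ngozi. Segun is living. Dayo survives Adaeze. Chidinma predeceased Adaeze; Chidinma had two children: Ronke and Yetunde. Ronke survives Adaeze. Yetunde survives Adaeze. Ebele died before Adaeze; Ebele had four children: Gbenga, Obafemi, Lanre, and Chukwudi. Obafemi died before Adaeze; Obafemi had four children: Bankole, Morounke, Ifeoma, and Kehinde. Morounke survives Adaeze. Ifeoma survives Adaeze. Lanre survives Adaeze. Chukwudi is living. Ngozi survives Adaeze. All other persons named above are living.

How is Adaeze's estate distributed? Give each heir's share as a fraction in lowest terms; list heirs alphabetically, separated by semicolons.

There is no surviving spouse, so the entire estate passes to Adaeze's descendants per capita at each generation.
At generation 1 (Segun, Dayo, Chidinma, Ebele, Ngozi) there are 5 shares of (1)/5 = 1/5 each.
Living: Segun, Dayo, and Ngozi — each takes 1/5.
Deceased: Chidinma and Ebele. Their combined 2/5 is pooled and carried to generation 2.
At generation 2 (Ronke, Yetunde, Gbenga, Obafemi, Lanre, Chukwudi) there are 6 shares of (2/5)/6 = 1/15 each.
Living: Ronke, Yetunde, Gbenga, Lanre, and Chukwudi — each takes 1/15.
Deceased: Obafemi. That 1/15 share is carried to generation 3.
At generation 3 (Bankole, Morounke, Ifeoma, Kehinde) there are 4 shares of (1/15)/4 = 1/60 each.
Living: Bankole, Morounke, Ifeoma, and Kehinde — each takes 1/60.

Bankole 1/60; Chukwudi 1/15; Dayo 1/5; Gbenga 1/15; Ifeoma 1/60; Kehinde 1/60; Lanre 1/15; Morounke 1/60; Ngozi 1/5; Ronke 1/15; Segun 1/5; Yetunde 1/15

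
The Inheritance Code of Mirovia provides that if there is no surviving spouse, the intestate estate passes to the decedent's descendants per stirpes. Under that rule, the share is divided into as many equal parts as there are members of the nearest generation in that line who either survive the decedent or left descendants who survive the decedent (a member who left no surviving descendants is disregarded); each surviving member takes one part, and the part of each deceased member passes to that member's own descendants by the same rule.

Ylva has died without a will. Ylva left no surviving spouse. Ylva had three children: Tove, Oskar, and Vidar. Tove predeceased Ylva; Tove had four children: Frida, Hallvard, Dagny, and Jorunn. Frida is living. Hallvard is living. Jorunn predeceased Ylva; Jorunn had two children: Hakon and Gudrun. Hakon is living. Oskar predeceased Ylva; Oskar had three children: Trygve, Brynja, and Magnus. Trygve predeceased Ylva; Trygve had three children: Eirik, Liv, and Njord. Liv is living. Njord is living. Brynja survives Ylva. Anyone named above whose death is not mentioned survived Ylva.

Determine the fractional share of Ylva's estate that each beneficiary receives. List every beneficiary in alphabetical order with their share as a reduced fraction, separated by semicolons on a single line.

There is no surviving spouse, so the entire estate passes to Ylva's descendants per stirpes.
The estate is divided into 3 equal shares of 1/3 among Tove, Oskar, Vidar.
Tove predeceased; the 1/3 allotted to Tove's branch passes to Tove's issue by representation.
The 1/3 is divided into 4 equal shares of 1/12 among Frida, Hallvard, Dagny, Jorunn.
Frida is living and takes 1/12.
Hallvard is living and takes 1/12.
Dagny is living and takes 1/12.
Jorunn predeceased; the 1/12 allotted to Jorunn's branch passes to Jorunn's issue by representation.
The 1/12 is divided into 2 equal shares of 1/24 among Hakon, Gudrun.
Hakon is living and takes 1/24.
Gudrun is living and takes 1/24.
Oskar predeceased; the 1/3 allotted to Oskar's branch passes to Oskar's issue by representation.
The 1/3 is divided into 3 equal shares of 1/9 among Trygve, Brynja, Magnus.
Trygve predeceased; the 1/9 allotted to Trygve's branch passes to Trygve's issue by representation.
The 1/9 is divided into 3 equal shares of 1/27 among Eirik, Liv, Njord.
Eirik is living and takes 1/27.
Liv is living and takes 1/27.
Njord is living and takes 1/27.
Brynja is living and takes 1/9.
Magnus is living and takes 1/9.
Vidar is living and takes 1/3.

Brynja 1/9; Dagny 1/12; Eirik 1/27; Frida 1/12; Gudrun 1/24; Hakon 1/24; Hallvard 1/12; Liv 1/27; Magnus 1/9; Njord 1/27; Vidar 1/3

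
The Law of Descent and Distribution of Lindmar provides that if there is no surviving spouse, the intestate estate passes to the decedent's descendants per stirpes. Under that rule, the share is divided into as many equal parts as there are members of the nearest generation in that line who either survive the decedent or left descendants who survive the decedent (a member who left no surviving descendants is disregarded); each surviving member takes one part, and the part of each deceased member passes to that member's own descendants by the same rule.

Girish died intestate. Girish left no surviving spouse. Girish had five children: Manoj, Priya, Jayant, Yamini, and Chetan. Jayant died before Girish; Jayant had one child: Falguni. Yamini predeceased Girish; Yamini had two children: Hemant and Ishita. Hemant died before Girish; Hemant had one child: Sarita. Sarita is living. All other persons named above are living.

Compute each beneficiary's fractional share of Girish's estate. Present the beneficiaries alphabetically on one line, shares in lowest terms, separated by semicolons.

Chetan 1/5; Falguni 1/5; Ishita 1/10; Manoj 1/5; Priya 1/5; Sarita 1/10

There is no surviving spouse, so the entire estate passes to Girish's descendants per stirpes.
The estate is divided into 5 equal shares of 1/5 among Manoj, Priya, Jayant, Yamini, Chetan.
Manoj is living and takes 1/5.
Priya is living and takes 1/5.
Jayant predeceased; the 1/5 allotted to Jayant's branch passes to Jayant's issue by representation.
Falguni is the sole taker at this level and receives the full 1/5.
Yamini predeceased; the 1/5 allotted to Yamini's branch passes to Yamini's issue by representation.
The 1/5 is divided into 2 equal shares of 1/10 among Hemant, Ishita.
Hemant predeceased; the 1/10 allotted to Hemant's branch passes to Hemant's issue by representation.
Sarita is the sole taker at this level and receives the full 1/10.
Ishita is living and takes 1/10.
Chetan is living and takes 1/5.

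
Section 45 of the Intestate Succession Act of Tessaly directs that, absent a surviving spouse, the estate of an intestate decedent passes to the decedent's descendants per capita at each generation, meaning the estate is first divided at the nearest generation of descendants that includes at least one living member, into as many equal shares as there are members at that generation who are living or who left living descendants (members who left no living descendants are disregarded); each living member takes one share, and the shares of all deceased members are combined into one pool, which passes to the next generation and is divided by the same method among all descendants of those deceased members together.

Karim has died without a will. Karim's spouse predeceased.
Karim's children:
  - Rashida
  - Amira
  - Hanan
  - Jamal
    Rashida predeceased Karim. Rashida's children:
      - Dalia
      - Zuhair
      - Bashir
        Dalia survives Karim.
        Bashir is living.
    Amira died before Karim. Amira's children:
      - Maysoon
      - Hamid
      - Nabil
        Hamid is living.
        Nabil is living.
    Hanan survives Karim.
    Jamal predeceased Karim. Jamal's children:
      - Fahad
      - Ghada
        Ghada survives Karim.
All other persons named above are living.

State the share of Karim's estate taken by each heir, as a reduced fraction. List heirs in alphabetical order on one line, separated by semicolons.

There is no surviving spouse, so the entire estate passes to Karim's descendants per capita at each generation.
At generation 1 (Rashida, Amira, Hanan, Jamal) there are 4 shares of (1)/4 = 1/4 each.
Living: Hanan — each takes 1/4.
Deceased: Rashida, Amira, and Jamal. Their combined 3/4 is pooled and carried to generation 2.
At generation 2 (Dalia, Zuhair, Bashir, Maysoon, Hamid, Nabil, Fahad, Ghada) there are 8 shares of (3/4)/8 = 3/32 each.
Living: Dalia, Zuhair, Bashir, Maysoon, Hamid, Nabil, Fahad, and Ghada — each takes 3/32.

Bashir 3/32; Dalia 3/32; Fahad 3/32; Ghada 3/32; Hamid 3/32; Hanan 1/4; Maysoon 3/32; Nabil 3/32; Zuhair 3/32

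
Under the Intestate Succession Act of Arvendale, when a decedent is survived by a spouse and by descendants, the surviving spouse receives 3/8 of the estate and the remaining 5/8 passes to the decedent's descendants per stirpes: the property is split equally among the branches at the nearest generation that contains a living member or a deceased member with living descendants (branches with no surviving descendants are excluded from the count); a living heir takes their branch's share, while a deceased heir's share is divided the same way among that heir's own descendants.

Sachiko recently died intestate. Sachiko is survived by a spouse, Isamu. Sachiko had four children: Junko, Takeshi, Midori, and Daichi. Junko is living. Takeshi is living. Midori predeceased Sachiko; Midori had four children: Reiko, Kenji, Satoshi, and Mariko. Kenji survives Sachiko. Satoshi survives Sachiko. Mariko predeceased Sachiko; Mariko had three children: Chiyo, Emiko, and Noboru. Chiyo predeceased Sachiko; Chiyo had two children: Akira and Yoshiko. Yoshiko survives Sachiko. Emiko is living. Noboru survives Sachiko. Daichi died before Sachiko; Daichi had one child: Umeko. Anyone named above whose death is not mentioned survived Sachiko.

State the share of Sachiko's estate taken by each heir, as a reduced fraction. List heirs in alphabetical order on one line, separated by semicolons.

Isamu, as surviving spouse, takes 3/8.
The remaining 5/8 passes to Sachiko's descendants per stirpes.
The 5/8 is divided into 4 equal shares of 5/32 among Junko, Takeshi, Midori, Daichi.
Junko is living and takes 5/32.
Takeshi is living and takes 5/32.
Midori predeceased; the 5/32 allotted to Midori's branch passes to Midori's issue by representation.
The 5/32 is divided into 4 equal shares of 5/128 among Reiko, Kenji, Satoshi, Mariko.
Reiko is living and takes 5/128.
Kenji is living and takes 5/128.
Satoshi is living and takes 5/128.
Mariko predeceased; the 5/128 allotted to Mariko's branch passes to Mariko's issue by representation.
The 5/128 is divided into 3 equal shares of 5/384 among Chiyo, Emiko, Noboru.
Chiyo predeceased; the 5/384 allotted to Chiyo's branch passes to Chiyo's issue by representation.
The 5/384 is divided into 2 equal shares of 5/768 among Akira, Yoshiko.
Akira is living and takes 5/768.
Yoshiko is living and takes 5/768.
Emiko is living and takes 5/384.
Noboru is living and takes 5/384.
Daichi predeceased; the 5/32 allotted to Daichi's branch passes to Daichi's issue by representation.
Umeko is the sole taker at this level and receives the full 5/32.

Akira 5/768; Emiko 5/384; Isamu 3/8; Junko 5/32; Kenji 5/128; Noboru 5/384; Reiko 5/128; Satoshi 5/128; Takeshi 5/32; Umeko 5/32; Yoshiko 5/768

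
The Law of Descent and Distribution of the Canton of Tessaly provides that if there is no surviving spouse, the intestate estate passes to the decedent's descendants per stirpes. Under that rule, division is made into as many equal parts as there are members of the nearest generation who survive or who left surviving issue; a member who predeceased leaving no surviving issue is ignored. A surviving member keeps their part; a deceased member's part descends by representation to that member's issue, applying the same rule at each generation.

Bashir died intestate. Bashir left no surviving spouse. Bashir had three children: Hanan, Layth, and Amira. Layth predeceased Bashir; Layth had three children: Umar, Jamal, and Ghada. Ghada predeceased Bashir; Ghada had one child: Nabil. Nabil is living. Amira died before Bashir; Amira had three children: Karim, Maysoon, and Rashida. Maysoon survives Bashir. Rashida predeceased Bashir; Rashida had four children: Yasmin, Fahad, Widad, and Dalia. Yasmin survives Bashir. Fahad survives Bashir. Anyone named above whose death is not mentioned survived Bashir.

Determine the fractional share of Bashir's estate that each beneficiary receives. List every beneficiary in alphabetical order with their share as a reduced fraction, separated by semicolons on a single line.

There is no surviving spouse, so the entire estate passes to Bashir's descendants per stirpes.
The estate is divided into 3 equal shares of 1/3 among Hanan, Layth, Amira.
Hanan is living and takes 1/3.
Layth predeceased; the 1/3 allotted to Layth's branch passes to Layth's issue by representation.
The 1/3 is divided into 3 equal shares of 1/9 among Umar, Jamal, Ghada.
Umar is living and takes 1/9.
Jamal is living and takes 1/9.
Ghada predeceased; the 1/9 allotted to Ghada's branch passes to Ghada's issue by representation.
Nabil is the sole taker at this level and receives the full 1/9.
Amira predeceased; the 1/3 allotted to Amira's branch passes to Amira's issue by representation.
The 1/3 is divided into 3 equal shares of 1/9 among Karim, Maysoon, Rashida.
Karim is living and takes 1/9.
Maysoon is living and takes 1/9.
Rashida predeceased; the 1/9 allotted to Rashida's branch passes to Rashida's issue by representation.
The 1/9 is divided into 4 equal shares of 1/36 among Yasmin, Fahad, Widad, Dalia.
Yasmin is living and takes 1/36.
Fahad is living and takes 1/36.
Widad is living and takes 1/36.
Dalia is living and takes 1/36.

Dalia 1/36; Fahad 1/36; Hanan 1/3; Jamal 1/9; Karim 1/9; Maysoon 1/9; Nabil 1/9; Umar 1/9; Widad 1/36; Yasmin 1/36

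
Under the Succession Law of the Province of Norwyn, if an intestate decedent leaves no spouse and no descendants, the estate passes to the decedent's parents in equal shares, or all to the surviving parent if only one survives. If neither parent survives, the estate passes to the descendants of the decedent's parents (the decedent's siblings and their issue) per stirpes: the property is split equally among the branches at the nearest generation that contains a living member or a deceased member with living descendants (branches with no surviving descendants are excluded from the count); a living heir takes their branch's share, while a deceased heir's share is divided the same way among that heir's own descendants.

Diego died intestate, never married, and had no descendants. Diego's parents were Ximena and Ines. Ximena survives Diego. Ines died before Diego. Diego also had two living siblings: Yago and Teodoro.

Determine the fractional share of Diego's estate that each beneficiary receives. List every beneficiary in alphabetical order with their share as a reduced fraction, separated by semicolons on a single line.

Ximena 1

Only one parent, Ximena, survives, so Ximena takes the entire estate. The siblings take nothing because a surviving parent has priority.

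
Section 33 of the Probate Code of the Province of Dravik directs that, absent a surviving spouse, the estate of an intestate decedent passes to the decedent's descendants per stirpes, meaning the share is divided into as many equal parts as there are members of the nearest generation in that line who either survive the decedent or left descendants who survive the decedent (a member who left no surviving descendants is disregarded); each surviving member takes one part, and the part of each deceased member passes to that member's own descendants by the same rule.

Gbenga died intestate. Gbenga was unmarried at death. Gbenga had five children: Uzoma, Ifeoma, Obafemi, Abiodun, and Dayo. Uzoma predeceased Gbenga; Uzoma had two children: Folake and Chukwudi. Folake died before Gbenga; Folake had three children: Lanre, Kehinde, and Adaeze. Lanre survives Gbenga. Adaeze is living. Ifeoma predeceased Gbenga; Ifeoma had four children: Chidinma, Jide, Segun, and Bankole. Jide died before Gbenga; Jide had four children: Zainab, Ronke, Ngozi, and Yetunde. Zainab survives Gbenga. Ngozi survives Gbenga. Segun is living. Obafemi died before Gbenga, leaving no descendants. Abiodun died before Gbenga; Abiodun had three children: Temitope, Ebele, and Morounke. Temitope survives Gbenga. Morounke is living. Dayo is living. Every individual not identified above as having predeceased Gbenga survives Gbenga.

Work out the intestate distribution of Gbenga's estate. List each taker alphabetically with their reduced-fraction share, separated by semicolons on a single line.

Adaeze 1/24; Bankole 1/16; Chidinma 1/16; Chukwudi 1/8; Dayo 1/4; Ebele 1/12; Kehinde 1/24; Lanre 1/24; Morounke 1/12; Ngozi 1/64; Ronke 1/64; Segun 1/16; Temitope 1/12; Yetunde 1/64; Zainab 1/64

There is no surviving spouse, so the entire estate passes to Gbenga's descendants per stirpes.
Obafemi left no surviving issue, so that branch lapses and is disregarded.
The estate is divided into 4 equal shares of 1/4 among Uzoma, Ifeoma, Abiodun, Dayo.
Uzoma predeceased; the 1/4 allotted to Uzoma's branch passes to Uzoma's issue by representation.
The 1/4 is divided into 2 equal shares of 1/8 among Folake, Chukwudi.
Folake predeceased; the 1/8 allotted to Folake's branch passes to Folake's issue by representation.
The 1/8 is divided into 3 equal shares of 1/24 among Lanre, Kehinde, Adaeze.
Lanre is living and takes 1/24.
Kehinde is living and takes 1/24.
Adaeze is living and takes 1/24.
Chukwudi is living and takes 1/8.
Ifeoma predeceased; the 1/4 allotted to Ifeoma's branch passes to Ifeoma's issue by representation.
The 1/4 is divided into 4 equal shares of 1/16 among Chidinma, Jide, Segun, Bankole.
Chidinma is living and takes 1/16.
Jide predeceased; the 1/16 allotted to Jide's branch passes to Jide's issue by representation.
The 1/16 is divided into 4 equal shares of 1/64 among Zainab, Ronke, Ngozi, Yetunde.
Zainab is living and takes 1/64.
Ronke is living and takes 1/64.
Ngozi is living and takes 1/64.
Yetunde is living and takes 1/64.
Segun is living and takes 1/16.
Bankole is living and takes 1/16.
Abiodun predeceased; the 1/4 allotted to Abiodun's branch passes to Abiodun's issue by representation.
The 1/4 is divided into 3 equal shares of 1/12 among Temitope, Ebele, Morounke.
Temitope is living and takes 1/12.
Ebele is living and takes 1/12.
Morounke is living and takes 1/12.
Dayo is living and takes 1/4.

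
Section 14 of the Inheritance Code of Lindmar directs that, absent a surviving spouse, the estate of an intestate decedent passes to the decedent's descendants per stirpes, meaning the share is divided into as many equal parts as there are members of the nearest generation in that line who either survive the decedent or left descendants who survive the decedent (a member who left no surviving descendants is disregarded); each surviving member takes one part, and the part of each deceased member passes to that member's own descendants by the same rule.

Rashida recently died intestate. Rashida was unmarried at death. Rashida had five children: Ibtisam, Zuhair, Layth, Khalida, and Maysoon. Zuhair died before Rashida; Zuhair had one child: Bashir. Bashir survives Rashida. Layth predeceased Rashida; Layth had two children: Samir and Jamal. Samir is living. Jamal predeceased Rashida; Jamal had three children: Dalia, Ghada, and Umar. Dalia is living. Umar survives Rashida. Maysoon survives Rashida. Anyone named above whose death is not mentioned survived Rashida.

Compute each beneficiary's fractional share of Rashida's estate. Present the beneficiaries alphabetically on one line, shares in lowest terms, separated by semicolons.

Bashir 1/5; Dalia 1/30; Ghada 1/30; Ibtisam 1/5; Khalida 1/5; Maysoon 1/5; Samir 1/10; Umar 1/30

There is no surviving spouse, so the entire estate passes to Rashida's descendants per stirpes.
The estate is divided into 5 equal shares of 1/5 among Ibtisam, Zuhair, Layth, Khalida, Maysoon.
Ibtisam is living and takes 1/5.
Zuhair predeceased; the 1/5 allotted to Zuhair's branch passes to Zuhair's issue by representation.
Bashir is the sole taker at this level and receives the full 1/5.
Layth predeceased; the 1/5 allotted to Layth's branch passes to Layth's issue by representation.
The 1/5 is divided into 2 equal shares of 1/10 among Samir, Jamal.
Samir is living and takes 1/10.
Jamal predeceased; the 1/10 allotted to Jamal's branch passes to Jamal's issue by representation.
The 1/10 is divided into 3 equal shares of 1/30 among Dalia, Ghada, Umar.
Dalia is living and takes 1/30.
Ghada is living and takes 1/30.
Umar is living and takes 1/30.
Khalida is living and takes 1/5.
Maysoon is living and takes 1/5.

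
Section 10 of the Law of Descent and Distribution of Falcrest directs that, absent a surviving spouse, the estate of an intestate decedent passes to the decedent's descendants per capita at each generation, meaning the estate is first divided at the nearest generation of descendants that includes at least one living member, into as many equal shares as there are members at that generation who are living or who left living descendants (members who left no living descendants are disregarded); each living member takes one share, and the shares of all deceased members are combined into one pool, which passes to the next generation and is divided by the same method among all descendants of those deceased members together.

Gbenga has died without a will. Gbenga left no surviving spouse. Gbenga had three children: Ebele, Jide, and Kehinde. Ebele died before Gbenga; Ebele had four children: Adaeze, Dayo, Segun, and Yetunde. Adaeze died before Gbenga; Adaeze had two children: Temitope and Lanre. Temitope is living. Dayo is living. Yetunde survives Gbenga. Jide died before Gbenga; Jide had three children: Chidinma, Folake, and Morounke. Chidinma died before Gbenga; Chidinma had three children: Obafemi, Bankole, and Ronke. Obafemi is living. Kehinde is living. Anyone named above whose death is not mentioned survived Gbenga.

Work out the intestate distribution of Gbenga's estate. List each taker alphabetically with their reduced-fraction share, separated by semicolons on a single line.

There is no surviving spouse, so the entire estate passes to Gbenga's descendants per capita at each generation.
At generation 1 (Ebele, Jide, Kehinde) there are 3 shares of (1)/3 = 1/3 each.
Living: Kehinde — each takes 1/3.
Deceased: Ebele and Jide. Their combined 2/3 is pooled and carried to generation 2.
At generation 2 (Adaeze, Dayo, Segun, Yetunde, Chidinma, Folake, Morounke) there are 7 shares of (2/3)/7 = 2/21 each.
Living: Dayo, Segun, Yetunde, Folake, and Morounke — each takes 2/21.
Deceased: Adaeze and Chidinma. Their combined 4/21 is pooled and carried to generation 3.
At generation 3 (Temitope, Lanre, Obafemi, Bankole, Ronke) there are 5 shares of (4/21)/5 = 4/105 each.
Living: Temitope, Lanre, Obafemi, Bankole, and Ronke — each takes 4/105.

Bankole 4/105; Dayo 2/21; Folake 2/21; Kehinde 1/3; Lanre 4/105; Morounke 2/21; Obafemi 4/105; Ronke 4/105; Segun 2/21; Temitope 4/105; Yetunde 2/21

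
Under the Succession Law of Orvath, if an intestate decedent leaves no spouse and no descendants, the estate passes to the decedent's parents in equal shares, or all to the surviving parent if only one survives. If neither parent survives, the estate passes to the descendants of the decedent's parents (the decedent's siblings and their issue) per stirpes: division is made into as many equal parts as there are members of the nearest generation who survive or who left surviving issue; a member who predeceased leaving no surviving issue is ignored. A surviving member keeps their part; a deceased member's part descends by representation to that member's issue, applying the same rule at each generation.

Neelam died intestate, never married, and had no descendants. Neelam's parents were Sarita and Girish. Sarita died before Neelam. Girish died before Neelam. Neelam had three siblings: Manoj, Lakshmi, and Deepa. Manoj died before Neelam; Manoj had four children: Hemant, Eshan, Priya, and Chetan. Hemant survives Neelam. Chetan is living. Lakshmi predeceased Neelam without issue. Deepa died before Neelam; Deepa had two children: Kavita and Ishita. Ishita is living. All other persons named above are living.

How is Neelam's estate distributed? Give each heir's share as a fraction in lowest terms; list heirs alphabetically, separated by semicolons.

Chetan 1/8; Eshan 1/8; Hemant 1/8; Ishita 1/4; Kavita 1/4; Priya 1/8

Neither parent survives and there are no descendants, so the estate passes to Neelam's siblings and their issue per stirpes.
Lakshmi left no surviving issue, so that branch lapses and is disregarded.
The estate is divided into 2 equal shares of 1/2 among Manoj, Deepa.
Manoj predeceased; the 1/2 allotted to Manoj's branch passes to Manoj's issue by representation.
The 1/2 is divided into 4 equal shares of 1/8 among Hemant, Eshan, Priya, Chetan.
Hemant is living and takes 1/8.
Eshan is living and takes 1/8.
Priya is living and takes 1/8.
Chetan is living and takes 1/8.
Deepa predeceased; the 1/2 allotted to Deepa's branch passes to Deepa's issue by representation.
The 1/2 is divided into 2 equal shares of 1/4 among Kavita, Ishita.
Kavita is living and takes 1/4.
Ishita is living and takes 1/4.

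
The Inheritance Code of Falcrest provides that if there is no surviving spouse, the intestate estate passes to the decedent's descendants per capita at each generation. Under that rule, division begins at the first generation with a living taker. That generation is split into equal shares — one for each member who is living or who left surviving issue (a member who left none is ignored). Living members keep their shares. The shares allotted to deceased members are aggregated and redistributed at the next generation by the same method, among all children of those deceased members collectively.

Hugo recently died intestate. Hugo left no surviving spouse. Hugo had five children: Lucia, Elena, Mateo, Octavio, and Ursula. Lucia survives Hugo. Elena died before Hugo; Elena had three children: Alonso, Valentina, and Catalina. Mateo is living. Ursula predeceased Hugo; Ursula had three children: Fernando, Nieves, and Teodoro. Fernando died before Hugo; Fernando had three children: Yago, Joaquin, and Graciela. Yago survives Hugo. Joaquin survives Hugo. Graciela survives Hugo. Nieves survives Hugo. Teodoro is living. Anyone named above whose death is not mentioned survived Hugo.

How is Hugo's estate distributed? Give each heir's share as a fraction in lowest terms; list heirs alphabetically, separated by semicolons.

Alonso 1/15; Catalina 1/15; Graciela 1/45; Joaquin 1/45; Lucia 1/5; Mateo 1/5; Nieves 1/15; Octavio 1/5; Teodoro 1/15; Valentina 1/15; Yago 1/45

There is no surviving spouse, so the entire estate passes to Hugo's descendants per capita at each generation.
At generation 1 (Lucia, Elena, Mateo, Octavio, Ursula) there are 5 shares of (1)/5 = 1/5 each.
Living: Lucia, Mateo, and Octavio — each takes 1/5.
Deceased: Elena and Ursula. Their combined 2/5 is pooled and carried to generation 2.
At generation 2 (Alonso, Valentina, Catalina, Fernando, Nieves, Teodoro) there are 6 shares of (2/5)/6 = 1/15 each.
Living: Alonso, Valentina, Catalina, Nieves, and Teodoro — each takes 1/15.
Deceased: Fernando. That 1/15 share is carried to generation 3.
At generation 3 (Yago, Joaquin, Graciela) there are 3 shares of (1/15)/3 = 1/45 each.
Living: Yago, Joaquin, and Graciela — each takes 1/45.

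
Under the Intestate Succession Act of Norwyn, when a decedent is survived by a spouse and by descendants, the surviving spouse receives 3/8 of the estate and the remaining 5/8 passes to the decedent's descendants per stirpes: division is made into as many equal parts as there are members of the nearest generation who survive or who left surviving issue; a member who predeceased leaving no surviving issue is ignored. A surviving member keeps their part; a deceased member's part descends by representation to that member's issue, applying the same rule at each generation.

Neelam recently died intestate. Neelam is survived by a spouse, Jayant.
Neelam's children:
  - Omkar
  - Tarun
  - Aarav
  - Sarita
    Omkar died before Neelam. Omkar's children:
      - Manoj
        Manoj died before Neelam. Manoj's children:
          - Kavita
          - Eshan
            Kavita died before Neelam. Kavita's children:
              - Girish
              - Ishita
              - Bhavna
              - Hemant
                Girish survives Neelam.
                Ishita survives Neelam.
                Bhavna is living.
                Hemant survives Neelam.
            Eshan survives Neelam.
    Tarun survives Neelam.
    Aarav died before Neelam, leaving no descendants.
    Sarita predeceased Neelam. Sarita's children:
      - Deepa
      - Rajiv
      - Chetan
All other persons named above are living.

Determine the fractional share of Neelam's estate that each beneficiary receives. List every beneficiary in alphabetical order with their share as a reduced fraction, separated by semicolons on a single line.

Jayant, as surviving spouse, takes 3/8.
The remaining 5/8 passes to Neelam's descendants per stirpes.
Aarav left no surviving issue, so that branch lapses and is disregarded.
The 5/8 is divided into 3 equal shares of 5/24 among Omkar, Tarun, Sarita.
Omkar predeceased; the 5/24 allotted to Omkar's branch passes to Omkar's issue by representation.
Manoj's line is the sole branch at this level, so the full 5/24 passes to Manoj's issue by representation.
The 5/24 is divided into 2 equal shares of 5/48 among Kavita, Eshan.
Kavita predeceased; the 5/48 allotted to Kavita's branch passes to Kavita's issue by representation.
The 5/48 is divided into 4 equal shares of 5/192 among Girish, Ishita, Bhavna, Hemant.
Girish is living and takes 5/192.
Ishita is living and takes 5/192.
Bhavna is living and takes 5/192.
Hemant is living and takes 5/192.
Eshan is living and takes 5/48.
Tarun is living and takes 5/24.
Sarita predeceased; the 5/24 allotted to Sarita's branch passes to Sarita's issue by representation.
The 5/24 is divided into 3 equal shares of 5/72 among Deepa, Rajiv, Chetan.
Deepa is living and takes 5/72.
Rajiv is living and takes 5/72.
Chetan is living and takes 5/72.

Bhavna 5/192; Chetan 5/72; Deepa 5/72; Eshan 5/48; Girish 5/192; Hemant 5/192; Ishita 5/192; Jayant 3/8; Rajiv 5/72; Tarun 5/24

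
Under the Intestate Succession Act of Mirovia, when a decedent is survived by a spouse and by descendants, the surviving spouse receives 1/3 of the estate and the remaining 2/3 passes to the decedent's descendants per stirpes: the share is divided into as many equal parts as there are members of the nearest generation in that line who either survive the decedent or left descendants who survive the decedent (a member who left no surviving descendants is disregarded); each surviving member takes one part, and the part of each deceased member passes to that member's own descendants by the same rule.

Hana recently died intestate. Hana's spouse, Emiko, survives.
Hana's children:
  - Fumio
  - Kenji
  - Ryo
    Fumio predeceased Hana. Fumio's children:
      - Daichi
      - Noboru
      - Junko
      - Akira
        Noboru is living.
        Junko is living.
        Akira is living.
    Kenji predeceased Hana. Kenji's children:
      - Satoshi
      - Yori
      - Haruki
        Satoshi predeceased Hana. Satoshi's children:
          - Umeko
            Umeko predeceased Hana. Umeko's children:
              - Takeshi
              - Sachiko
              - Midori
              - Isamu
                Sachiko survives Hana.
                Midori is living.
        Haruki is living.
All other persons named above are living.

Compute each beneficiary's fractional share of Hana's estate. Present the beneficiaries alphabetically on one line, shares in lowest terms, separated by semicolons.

Akira 1/18; Daichi 1/18; Emiko 1/3; Haruki 2/27; Isamu 1/54; Junko 1/18; Midori 1/54; Noboru 1/18; Ryo 2/9; Sachiko 1/54; Takeshi 1/54; Yori 2/27

Emiko, as surviving spouse, takes 1/3.
The remaining 2/3 passes to Hana's descendants per stirpes.
The 2/3 is divided into 3 equal shares of 2/9 among Fumio, Kenji, Ryo.
Fumio predeceased; the 2/9 allotted to Fumio's branch passes to Fumio's issue by representation.
The 2/9 is divided into 4 equal shares of 1/18 among Daichi, Noboru, Junko, Akira.
Daichi is living and takes 1/18.
Noboru is living and takes 1/18.
Junko is living and takes 1/18.
Akira is living and takes 1/18.
Kenji predeceased; the 2/9 allotted to Kenji's branch passes to Kenji's issue by representation.
The 2/9 is divided into 3 equal shares of 2/27 among Satoshi, Yori, Haruki.
Satoshi predeceased; the 2/27 allotted to Satoshi's branch passes to Satoshi's issue by representation.
Umeko's line is the sole branch at this level, so the full 2/27 passes to Umeko's issue by representation.
The 2/27 is divided into 4 equal shares of 1/54 among Takeshi, Sachiko, Midori, Isamu.
Takeshi is living and takes 1/54.
Sachiko is living and takes 1/54.
Midori is living and takes 1/54.
Isamu is living and takes 1/54.
Yori is living and takes 2/27.
Haruki is living and takes 2/27.
Ryo is living and takes 2/9.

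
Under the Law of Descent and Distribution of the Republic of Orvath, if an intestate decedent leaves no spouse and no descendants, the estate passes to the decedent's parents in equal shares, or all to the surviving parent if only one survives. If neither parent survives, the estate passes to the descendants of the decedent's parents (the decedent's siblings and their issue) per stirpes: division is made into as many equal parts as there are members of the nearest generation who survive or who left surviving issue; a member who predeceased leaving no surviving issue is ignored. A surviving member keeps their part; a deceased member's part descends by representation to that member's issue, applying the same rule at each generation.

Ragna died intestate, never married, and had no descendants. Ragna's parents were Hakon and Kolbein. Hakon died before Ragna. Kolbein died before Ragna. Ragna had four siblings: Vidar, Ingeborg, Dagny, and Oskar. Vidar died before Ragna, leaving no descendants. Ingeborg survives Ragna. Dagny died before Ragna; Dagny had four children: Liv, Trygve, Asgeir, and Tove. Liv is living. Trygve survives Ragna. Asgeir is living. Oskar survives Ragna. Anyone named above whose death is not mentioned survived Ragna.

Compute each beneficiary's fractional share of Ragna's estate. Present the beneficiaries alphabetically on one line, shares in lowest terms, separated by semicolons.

Neither parent survives and there are no descendants, so the estate passes to Ragna's siblings and their issue per stirpes.
Vidar left no surviving issue, so that branch lapses and is disregarded.
The estate is divided into 3 equal shares of 1/3 among Ingeborg, Dagny, Oskar.
Ingeborg is living and takes 1/3.
Dagny predeceased; the 1/3 allotted to Dagny's branch passes to Dagny's issue by representation.
The 1/3 is divided into 4 equal shares of 1/12 among Liv, Trygve, Asgeir, Tove.
Liv is living and takes 1/12.
Trygve is living and takes 1/12.
Asgeir is living and takes 1/12.
Tove is living and takes 1/12.
Oskar is living and takes 1/3.

Asgeir 1/12; Ingeborg 1/3; Liv 1/12; Oskar 1/3; Tove 1/12; Trygve 1/12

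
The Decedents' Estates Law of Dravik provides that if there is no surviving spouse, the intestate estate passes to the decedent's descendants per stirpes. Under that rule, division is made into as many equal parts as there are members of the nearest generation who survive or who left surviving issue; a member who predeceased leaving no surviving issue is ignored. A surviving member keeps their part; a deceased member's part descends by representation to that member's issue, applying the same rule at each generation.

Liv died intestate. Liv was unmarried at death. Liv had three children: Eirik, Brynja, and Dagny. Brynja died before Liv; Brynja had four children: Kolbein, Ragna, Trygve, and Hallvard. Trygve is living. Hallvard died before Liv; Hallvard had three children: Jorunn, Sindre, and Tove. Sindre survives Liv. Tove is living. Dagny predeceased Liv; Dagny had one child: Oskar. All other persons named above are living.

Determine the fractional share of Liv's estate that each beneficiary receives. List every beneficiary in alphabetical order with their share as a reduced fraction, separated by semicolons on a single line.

Eirik 1/3; Jorunn 1/36; Kolbein 1/12; Oskar 1/3; Ragna 1/12; Sindre 1/36; Tove 1/36; Trygve 1/12

There is no surviving spouse, so the entire estate passes to Liv's descendants per stirpes.
The estate is divided into 3 equal shares of 1/3 among Eirik, Brynja, Dagny.
Eirik is living and takes 1/3.
Brynja predeceased; the 1/3 allotted to Brynja's branch passes to Brynja's issue by representation.
The 1/3 is divided into 4 equal shares of 1/12 among Kolbein, Ragna, Trygve, Hallvard.
Kolbein is living and takes 1/12.
Ragna is living and takes 1/12.
Trygve is living and takes 1/12.
Hallvard predeceased; the 1/12 allotted to Hallvard's branch passes to Hallvard's issue by representation.
The 1/12 is divided into 3 equal shares of 1/36 among Jorunn, Sindre, Tove.
Jorunn is living and takes 1/36.
Sindre is living and takes 1/36.
Tove is living and takes 1/36.
Dagny predeceased; the 1/3 allotted to Dagny's branch passes to Dagny's issue by representation.
Oskar is the sole taker at this level and receives the full 1/3.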